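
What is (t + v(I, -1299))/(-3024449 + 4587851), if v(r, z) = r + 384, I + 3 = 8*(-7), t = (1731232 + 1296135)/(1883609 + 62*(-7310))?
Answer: 233951896/1118136511689 ≈ 0.00020923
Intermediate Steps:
t = 3027367/1430389 (t = 3027367/(1883609 - 453220) = 3027367/1430389 ≈ 2.1165)
I = -59 (I = -3 + 8*(-7) = -3 - 56 = -59)
v(r, z) = 384 + r
(t + v(I, -1299))/(-3024449 + 4587851) = (3027367/1430389 + (384 - 59))/(-3024449 + 4587851) = (3027367/1430389 + 325)/1563402 = (467903792/1430389)*(1/1563402) = 233951896/1118136511689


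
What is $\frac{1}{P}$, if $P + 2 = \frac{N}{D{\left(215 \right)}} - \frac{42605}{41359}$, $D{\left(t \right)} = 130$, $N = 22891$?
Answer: $\frac{5376670}{930456879} \approx 0.0057785$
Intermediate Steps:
$P = \frac{930456879}{5376670}$ ($P = -2 + \left(\frac{22891}{130} - \frac{42605}{41359}\right) = -2 + \frac{941210219}{5376670} = \frac{930456879}{5376670} \approx 173.05$)
$\frac{1}{P} = \frac{1}{\frac{930456879}{5376670}} = \frac{5376670}{930456879}$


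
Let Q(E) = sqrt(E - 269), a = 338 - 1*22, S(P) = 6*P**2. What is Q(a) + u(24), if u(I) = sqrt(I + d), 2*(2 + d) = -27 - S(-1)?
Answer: sqrt(47) + sqrt(22)/2 ≈ 9.2009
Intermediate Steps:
a = 316 (a = 338 - 22 = 316)
Q(E) = sqrt(-269 + E)
d = -37/2 (d = -2 + (-27 - 6*(-1)**2)/2 = -2 + (-27 - 6)/2 = -2 + (1/2)*(-33) = -2 - 33/2 = -37/2 ≈ -18.500)
u(I) = sqrt(-37/2 + I) (u(I) = sqrt(I - 37/2) = sqrt(-37/2 + I))
Q(a) + u(24) = sqrt(-269 + 316) + sqrt(-74 + 4*24)/2 = sqrt(47) + sqrt(-74 + 96)/2 = sqrt(47) + sqrt(22)/2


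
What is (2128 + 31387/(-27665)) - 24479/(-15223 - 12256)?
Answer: 1617534234642/760206535 ≈ 2127.8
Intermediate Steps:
(2128 + 31387/(-27665)) - 24479/(-15223 - 12256) = (2128 + 31387*(-1/27665)) - 24479/(-27479) = (2128 - 31387/27665) - 24479*(-1/27479) = 58839733/27665 + 24479/27479 = 1617534234642/760206535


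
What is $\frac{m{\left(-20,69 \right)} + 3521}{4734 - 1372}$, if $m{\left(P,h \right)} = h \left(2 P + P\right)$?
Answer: $- \frac{619}{3362} \approx -0.18412$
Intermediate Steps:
$m{\left(P,h \right)} = 3 P h$ ($m{\left(P,h \right)} = h 3 P = 3 P h$)
$\frac{m{\left(-20,69 \right)} + 3521}{4734 - 1372} = \frac{3 \left(-20\right) 69 + 3521}{4734 - 1372} = \frac{-4140 + 3521}{3362} = \left(-619\right) \frac{1}{3362} = - \frac{619}{3362}$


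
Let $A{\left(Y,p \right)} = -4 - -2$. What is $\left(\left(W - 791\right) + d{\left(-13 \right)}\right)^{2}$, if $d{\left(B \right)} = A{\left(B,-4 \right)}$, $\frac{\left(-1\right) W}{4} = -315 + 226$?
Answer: $190969$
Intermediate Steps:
$W = 356$ ($W = - 4 \left(-315 + 226\right) = \left(-4\right) \left(-89\right) = 356$)
$A{\left(Y,p \right)} = -2$ ($A{\left(Y,p \right)} = -4 + 2 = -2$)
$d{\left(B \right)} = -2$
$\left(\left(W - 791\right) + d{\left(-13 \right)}\right)^{2} = \left(\left(356 - 791\right) - 2\right)^{2} = \left(-435 - 2\right)^{2} = \left(-437\right)^{2} = 190969$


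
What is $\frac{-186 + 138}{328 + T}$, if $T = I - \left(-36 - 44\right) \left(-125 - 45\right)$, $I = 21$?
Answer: $\frac{16}{4417} \approx 0.0036224$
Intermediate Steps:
$T = -13579$ ($T = 21 - \left(-36 - 44\right) \left(-125 - 45\right) = 21 - \left(-80\right) \left(-170\right) = 21 - 13600 = -13579$)
$\frac{-186 + 138}{328 + T} = \frac{-186 + 138}{328 - 13579} = - \frac{48}{-13251} = \left(-48\right) \left(- \frac{1}{13251}\right) = \frac{16}{4417}$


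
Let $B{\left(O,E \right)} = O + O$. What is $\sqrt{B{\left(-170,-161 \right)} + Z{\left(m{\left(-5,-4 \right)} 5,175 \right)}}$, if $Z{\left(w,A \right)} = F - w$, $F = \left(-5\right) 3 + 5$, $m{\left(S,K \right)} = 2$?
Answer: $6 i \sqrt{10} \approx 18.974 i$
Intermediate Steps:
$B{\left(O,E \right)} = 2 O$
$F = -10$ ($F = -15 + 5 = -10$)
$Z{\left(w,A \right)} = -10 - w$
$\sqrt{B{\left(-170,-161 \right)} + Z{\left(m{\left(-5,-4 \right)} 5,175 \right)}} = \sqrt{2 \left(-170\right) - \left(10 + 2 \cdot 5\right)} = \sqrt{-340 - 20} = \sqrt{-360} = 6 i \sqrt{10}$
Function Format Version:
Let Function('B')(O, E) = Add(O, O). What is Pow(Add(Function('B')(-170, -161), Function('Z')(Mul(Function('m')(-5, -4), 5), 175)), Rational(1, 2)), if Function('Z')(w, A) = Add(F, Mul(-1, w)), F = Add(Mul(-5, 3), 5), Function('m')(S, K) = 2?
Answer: Mul(6, I, Pow(10, Rational(1, 2))) ≈ Mul(18.974, I)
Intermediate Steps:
Function('B')(O, E) = Mul(2, O)
F = -10 (F = Add(-15, 5) = -10)
Function('Z')(w, A) = Add(-10, Mul(-1, w))
Pow(Add(Function('B')(-170, -161), Function('Z')(Mul(Function('m')(-5, -4), 5), 175)), Rational(1, 2)) = Pow(Add(Mul(2, -170), Add(-10, Mul(-1, Mul(2, 5)))), Rational(1, 2)) = Pow(Add(-340, Add(-10, Mul(-1, 10))), Rational(1, 2)) = Pow(Add(-340, Add(-10, -10)), Rational(1, 2)) = Pow(Add(-340, -20), Rational(1, 2)) = Pow(-360, Rational(1, 2)) = Mul(6, I, Pow(10, Rational(1, 2)))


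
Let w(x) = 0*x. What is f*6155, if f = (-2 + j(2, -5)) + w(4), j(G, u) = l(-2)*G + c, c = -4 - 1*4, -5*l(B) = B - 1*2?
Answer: -51702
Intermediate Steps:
w(x) = 0
l(B) = 2/5 - B/5 (l(B) = -(B - 1*2)/5 = -(B - 2)/5 = -(-2 + B)/5 = 2/5 - B/5)
c = -8 (c = -4 - 4 = -8)
j(G, u) = -8 + 4*G/5 (j(G, u) = (2/5 - 1/5*(-2))*G - 8 = (2/5 + 2/5)*G - 8 = 4*G/5 - 8 = -8 + 4*G/5)
f = -42/5 (f = (-2 + (-8 + (4/5)*2)) + 0 = (-2 + (-8 + 8/5)) + 0 = (-2 - 32/5) + 0 = -42/5 + 0 = -42/5 ≈ -8.4000)
f*6155 = -42/5*6155 = -51702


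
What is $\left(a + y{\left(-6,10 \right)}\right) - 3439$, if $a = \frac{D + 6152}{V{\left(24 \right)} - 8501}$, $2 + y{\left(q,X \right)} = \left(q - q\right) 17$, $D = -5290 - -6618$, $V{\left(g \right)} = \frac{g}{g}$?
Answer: $- \frac{86047}{25} \approx -3441.9$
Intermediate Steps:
$V{\left(g \right)} = 1$
$D = 1328$ ($D = -5290 + 6618 = 1328$)
$y{\left(q,X \right)} = -2$ ($y{\left(q,X \right)} = -2 + \left(q - q\right) 17 = -2 + 0 \cdot 17 = -2 + 0 = -2$)
$a = - \frac{22}{25}$ ($a = \frac{1328 + 6152}{1 - 8501} = \frac{7480}{-8500} = 7480 \left(- \frac{1}{8500}\right) = - \frac{22}{25} \approx -0.88$)
$\left(a + y{\left(-6,10 \right)}\right) - 3439 = \left(- \frac{22}{25} - 2\right) - 3439 = - \frac{72}{25} - 3439 = - \frac{86047}{25}$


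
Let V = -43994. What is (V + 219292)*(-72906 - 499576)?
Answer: -100354949636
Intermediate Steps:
(V + 219292)*(-72906 - 499576) = (-43994 + 219292)*(-72906 - 499576) = 175298*(-572482) = -100354949636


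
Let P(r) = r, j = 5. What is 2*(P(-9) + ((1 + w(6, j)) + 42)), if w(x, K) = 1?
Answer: 70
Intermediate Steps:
2*(P(-9) + ((1 + w(6, j)) + 42)) = 2*(-9 + ((1 + 1) + 42)) = 2*(-9 + (2 + 42)) = 2*(-9 + 44) = 2*35 = 70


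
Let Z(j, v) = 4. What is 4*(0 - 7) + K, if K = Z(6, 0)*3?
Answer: -16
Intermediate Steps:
K = 12 (K = 4*3 = 12)
4*(0 - 7) + K = 4*(0 - 7) + 12 = 4*(-7) + 12 = -28 + 12 = -16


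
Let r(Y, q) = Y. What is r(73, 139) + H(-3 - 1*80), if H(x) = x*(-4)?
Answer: 405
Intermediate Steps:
H(x) = -4*x
r(73, 139) + H(-3 - 1*80) = 73 - 4*(-3 - 1*80) = 73 - 4*(-3 - 80) = 73 - 4*(-83) = 73 + 332 = 405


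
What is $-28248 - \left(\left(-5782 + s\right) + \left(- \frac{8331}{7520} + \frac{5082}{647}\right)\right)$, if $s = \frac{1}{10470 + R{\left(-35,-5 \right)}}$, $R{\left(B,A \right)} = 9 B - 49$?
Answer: $- \frac{552494019528439}{24585068320} \approx -22473.0$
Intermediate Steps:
$R{\left(B,A \right)} = -49 + 9 B$
$s = \frac{1}{10106}$ ($s = \frac{1}{10470 + \left(-49 + 9 \left(-35\right)\right)} = \frac{1}{10470 - 364} = \frac{1}{10106} \approx 9.8951 \cdot 10^{-5}$)
$-28248 - \left(\left(-5782 + s\right) + \left(- \frac{8331}{7520} + \frac{5082}{647}\right)\right) = -28248 - \left(\left(-5782 + \frac{1}{10106}\right) + \left(- \frac{8331}{7520} + \frac{5082}{647}\right)\right) = -28248 - \left(- \frac{58432891}{10106} + \left(\left(-8331\right) \frac{1}{7520} + 5082 \cdot \frac{1}{647}\right)\right) = -28248 - \left(- \frac{58432891}{10106} + \left(- \frac{8331}{7520} + \frac{5082}{647}\right)\right) = -28248 - \left(- \frac{58432891}{10106} + \frac{32826483}{4865440}\right) = -28248 - - \frac{141984990374921}{24585068320} = -28248 + \frac{141984990374921}{24585068320} = - \frac{552494019528439}{24585068320}$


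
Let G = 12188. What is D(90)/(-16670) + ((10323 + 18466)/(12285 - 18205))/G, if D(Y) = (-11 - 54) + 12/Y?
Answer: 6300614063/1804184764800 ≈ 0.0034922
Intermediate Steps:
D(Y) = -65 + 12/Y
D(90)/(-16670) + ((10323 + 18466)/(12285 - 18205))/G = (-65 + 12/90)/(-16670) + ((10323 + 18466)/(12285 - 18205))/12188 = (-65 + 12*(1/90))*(-1/16670) + (28789/(-5920))*(1/12188) = (-65 + 2/15)*(-1/16670) + (28789*(-1/5920))*(1/12188) = -973/15*(-1/16670) - 28789/5920*1/12188 = 973/250050 - 28789/72152960 = 6300614063/1804184764800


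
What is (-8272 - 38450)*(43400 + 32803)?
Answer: -3560356566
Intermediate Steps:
(-8272 - 38450)*(43400 + 32803) = -46722*76203 = -3560356566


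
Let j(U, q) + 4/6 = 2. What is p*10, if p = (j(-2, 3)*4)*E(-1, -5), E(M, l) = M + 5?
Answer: 640/3 ≈ 213.33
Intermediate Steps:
j(U, q) = 4/3 (j(U, q) = -⅔ + 2 = 4/3)
E(M, l) = 5 + M
p = 64/3 (p = ((4/3)*4)*(5 - 1) = (16/3)*4 = 64/3 ≈ 21.333)
p*10 = (64/3)*10 = 640/3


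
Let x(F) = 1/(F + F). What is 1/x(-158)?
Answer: -316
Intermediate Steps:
x(F) = 1/(2*F)
1/x(-158) = 1/((½)/(-158)) = 1/((½)*(-1/158)) = 1/(-1/316) = -316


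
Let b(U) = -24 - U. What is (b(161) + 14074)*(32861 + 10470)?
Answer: 601824259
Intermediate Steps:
(b(161) + 14074)*(32861 + 10470) = ((-24 - 1*161) + 14074)*(32861 + 10470) = ((-24 - 161) + 14074)*43331 = (-185 + 14074)*43331 = 13889*43331 = 601824259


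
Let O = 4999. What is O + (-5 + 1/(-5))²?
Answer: 125651/25 ≈ 5026.0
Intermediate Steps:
O + (-5 + 1/(-5))² = 4999 + (-5 + 1/(-5))² = 4999 + (-5 - ⅕)² = 4999 + (-26/5)² = 4999 + 676/25 = 125651/25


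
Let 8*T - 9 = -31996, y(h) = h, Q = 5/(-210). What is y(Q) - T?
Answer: 671723/168 ≈ 3998.4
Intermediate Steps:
Q = -1/42 (Q = 5*(-1/210) = -1/42 ≈ -0.023810)
T = -31987/8 (T = 9/8 + (⅛)*(-31996) = 9/8 - 7999/2 = -31987/8 ≈ -3998.4)
y(Q) - T = -1/42 - 1*(-31987/8) = -1/42 + 31987/8 = 671723/168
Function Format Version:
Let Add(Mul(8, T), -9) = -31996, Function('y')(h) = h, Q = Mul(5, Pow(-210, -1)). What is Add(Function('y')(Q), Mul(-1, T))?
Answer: Rational(671723, 168) ≈ 3998.4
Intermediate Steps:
Q = Rational(-1, 42) (Q = Mul(5, Rational(-1, 210)) = Rational(-1, 42) ≈ -0.023810)
T = Rational(-31987, 8) (T = Add(Rational(9, 8), Mul(Rational(1, 8), -31996)) = Add(Rational(9, 8), Rational(-7999, 2)) = Rational(-31987, 8) ≈ -3998.4)
Add(Function('y')(Q), Mul(-1, T)) = Add(Rational(-1, 42), Mul(-1, Rational(-31987, 8))) = Add(Rational(-1, 42), Rational(31987, 8)) = Rational(671723, 168)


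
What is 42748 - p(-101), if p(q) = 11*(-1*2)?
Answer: 42770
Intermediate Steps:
p(q) = -22 (p(q) = 11*(-2) = -22)
42748 - p(-101) = 42748 - 1*(-22) = 42748 + 22 = 42770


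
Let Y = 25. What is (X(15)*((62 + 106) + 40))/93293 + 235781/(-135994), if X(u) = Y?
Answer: -21289548033/12687288242 ≈ -1.6780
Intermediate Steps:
X(u) = 25
(X(15)*((62 + 106) + 40))/93293 + 235781/(-135994) = (25*((62 + 106) + 40))/93293 + 235781/(-135994) = (25*(168 + 40))*(1/93293) + 235781*(-1/135994) = (25*208)*(1/93293) - 235781/135994 = 5200*(1/93293) - 235781/135994 = 5200/93293 - 235781/135994 = -21289548033/12687288242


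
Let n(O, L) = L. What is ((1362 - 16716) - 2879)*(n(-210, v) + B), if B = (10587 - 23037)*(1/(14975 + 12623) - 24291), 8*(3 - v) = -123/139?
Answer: -84610699034892434853/15344488 ≈ -5.5141e+12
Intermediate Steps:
v = 3459/1112 (v = 3 - (-123)/(8*139) = 3 - ⅛*(-123/139) = 3 + 123/1112 = 3459/1112 ≈ 3.1106)
B = 4173134280825/13799 (B = -12450*(1/27598 - 24291) = -12450*(-670383017/27598) = 4173134280825/13799 ≈ 3.0242e+8)
((1362 - 16716) - 2879)*(n(-210, v) + B) = ((1362 - 16716) - 2879)*(3459/1112 + 4173134280825/13799) = (-15354 - 2879)*(4640525368008141/15344488) = -18233*4640525368008141/15344488 = -84610699034892434853/15344488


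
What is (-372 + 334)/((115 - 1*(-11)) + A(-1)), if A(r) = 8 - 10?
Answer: -19/62 ≈ -0.30645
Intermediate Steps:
A(r) = -2
(-372 + 334)/((115 - 1*(-11)) + A(-1)) = (-372 + 334)/((115 - 1*(-11)) - 2) = -38/((115 + 11) - 2) = -38/(126 - 2) = -38/124 = -38*1/124 = -19/62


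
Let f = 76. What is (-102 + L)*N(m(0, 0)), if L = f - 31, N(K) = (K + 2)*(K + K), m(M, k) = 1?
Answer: -342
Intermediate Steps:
N(K) = 2*K*(2 + K) (N(K) = (2 + K)*(2*K) = 2*K*(2 + K))
L = 45 (L = 76 - 31 = 45)
(-102 + L)*N(m(0, 0)) = (-102 + 45)*(2*1*(2 + 1)) = -114*3 = -57*6 = -342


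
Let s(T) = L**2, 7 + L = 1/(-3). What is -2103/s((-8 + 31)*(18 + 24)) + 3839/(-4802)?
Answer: -46372765/1162084 ≈ -39.905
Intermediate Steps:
L = -22/3 (L = -7 + 1/(-3) = -7 - 1/3 = -22/3 ≈ -7.3333)
s(T) = 484/9 (s(T) = (-22/3)**2 = 484/9)
-2103/s((-8 + 31)*(18 + 24)) + 3839/(-4802) = -2103/484/9 + 3839/(-4802) = -2103*9/484 + 3839*(-1/4802) = -18927/484 - 3839/4802 = -46372765/1162084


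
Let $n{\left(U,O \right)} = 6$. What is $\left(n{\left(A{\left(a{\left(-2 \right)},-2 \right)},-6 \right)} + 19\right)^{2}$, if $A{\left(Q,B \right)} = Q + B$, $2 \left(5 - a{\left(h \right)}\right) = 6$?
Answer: $625$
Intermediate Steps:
$a{\left(h \right)} = 2$ ($a{\left(h \right)} = 5 - 3 = 2$)
$A{\left(Q,B \right)} = B + Q$
$\left(n{\left(A{\left(a{\left(-2 \right)},-2 \right)},-6 \right)} + 19\right)^{2} = \left(6 + 19\right)^{2} = 25^{2} = 625$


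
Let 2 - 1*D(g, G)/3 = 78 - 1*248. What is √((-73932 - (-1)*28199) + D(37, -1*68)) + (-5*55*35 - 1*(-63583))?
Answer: 53958 + I*√45217 ≈ 53958.0 + 212.64*I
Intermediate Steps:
D(g, G) = 516 (D(g, G) = 6 - 3*(78 - 1*248) = 6 - 3*(78 - 248) = 6 - 3*(-170) = 6 + 510 = 516)
√((-73932 - (-1)*28199) + D(37, -1*68)) + (-5*55*35 - 1*(-63583)) = √((-73932 - (-1)*28199) + 516) + (-5*55*35 - 1*(-63583)) = √((-73932 - 1*(-28199)) + 516) + (-275*35 + 63583) = √((-73932 + 28199) + 516) + (-9625 + 63583) = √(-45733 + 516) + 53958 = √(-45217) + 53958 = I*√45217 + 53958 = 53958 + I*√45217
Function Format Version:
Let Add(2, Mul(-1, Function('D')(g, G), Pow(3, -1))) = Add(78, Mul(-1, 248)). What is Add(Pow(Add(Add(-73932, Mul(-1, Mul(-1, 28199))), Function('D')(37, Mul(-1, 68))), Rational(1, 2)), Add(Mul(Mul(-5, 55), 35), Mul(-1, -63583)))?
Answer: Add(53958, Mul(I, Pow(45217, Rational(1, 2)))) ≈ Add(53958., Mul(212.64, I))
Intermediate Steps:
Function('D')(g, G) = 516 (Function('D')(g, G) = Add(6, Mul(-3, Add(78, Mul(-1, 248)))) = Add(6, Mul(-3, Add(78, -248))) = Add(6, Mul(-3, -170)) = Add(6, 510) = 516)
Add(Pow(Add(Add(-73932, Mul(-1, Mul(-1, 28199))), Function('D')(37, Mul(-1, 68))), Rational(1, 2)), Add(Mul(Mul(-5, 55), 35), Mul(-1, -63583))) = Add(Pow(Add(Add(-73932, Mul(-1, Mul(-1, 28199))), 516), Rational(1, 2)), Add(Mul(Mul(-5, 55), 35), Mul(-1, -63583))) = Add(Pow(Add(Add(-73932, Mul(-1, -28199)), 516), Rational(1, 2)), Add(Mul(-275, 35), 63583)) = Add(Pow(Add(Add(-73932, 28199), 516), Rational(1, 2)), Add(-9625, 63583)) = Add(Pow(Add(-45733, 516), Rational(1, 2)), 53958) = Add(Pow(-45217, Rational(1, 2)), 53958) = Add(Mul(I, Pow(45217, Rational(1, 2))), 53958) = Add(53958, Mul(I, Pow(45217, Rational(1, 2))))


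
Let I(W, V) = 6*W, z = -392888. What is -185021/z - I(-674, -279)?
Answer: 1589024093/392888 ≈ 4044.5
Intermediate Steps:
-185021/z - I(-674, -279) = -185021/(-392888) - 6*(-674) = -185021*(-1/392888) - 1*(-4044) = 185021/392888 + 4044 = 1589024093/392888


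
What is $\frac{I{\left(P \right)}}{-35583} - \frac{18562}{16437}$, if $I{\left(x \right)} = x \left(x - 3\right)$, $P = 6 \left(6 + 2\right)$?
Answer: $- \frac{231998522}{194959257} \approx -1.19$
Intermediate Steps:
$P = 48$ ($P = 6 \cdot 8 = 48$)
$I{\left(x \right)} = x \left(-3 + x\right)$
$\frac{I{\left(P \right)}}{-35583} - \frac{18562}{16437} = \frac{48 \left(-3 + 48\right)}{-35583} - \frac{18562}{16437} = 48 \cdot 45 \left(- \frac{1}{35583}\right) - \frac{18562}{16437} = 2160 \left(- \frac{1}{35583}\right) - \frac{18562}{16437} = - \frac{720}{11861} - \frac{18562}{16437} = - \frac{231998522}{194959257}$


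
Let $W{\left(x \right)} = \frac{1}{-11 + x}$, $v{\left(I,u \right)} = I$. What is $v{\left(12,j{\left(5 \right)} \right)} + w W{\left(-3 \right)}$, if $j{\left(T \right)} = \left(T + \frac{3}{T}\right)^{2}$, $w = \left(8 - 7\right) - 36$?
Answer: $\frac{29}{2} \approx 14.5$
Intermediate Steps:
$w = -35$ ($w = 1 - 36 = -35$)
$v{\left(12,j{\left(5 \right)} \right)} + w W{\left(-3 \right)} = 12 - \frac{35}{-11 - 3} = 12 - \frac{35}{-14} = 12 - - \frac{5}{2} = 12 + \frac{5}{2} = \frac{29}{2}$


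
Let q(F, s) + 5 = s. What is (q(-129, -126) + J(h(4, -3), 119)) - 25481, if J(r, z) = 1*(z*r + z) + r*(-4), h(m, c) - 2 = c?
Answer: -25608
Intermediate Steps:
q(F, s) = -5 + s
h(m, c) = 2 + c
J(r, z) = z - 4*r + r*z (J(r, z) = 1*(r*z + z) - 4*r = 1*(z + r*z) - 4*r = (z + r*z) - 4*r = z - 4*r + r*z)
(q(-129, -126) + J(h(4, -3), 119)) - 25481 = ((-5 - 126) + (119 - 4*(2 - 3) + (2 - 3)*119)) - 25481 = (-131 + (119 - 4*(-1) - 1*119)) - 25481 = (-131 + (119 + 4 - 119)) - 25481 = (-131 + 4) - 25481 = -127 - 25481 = -25608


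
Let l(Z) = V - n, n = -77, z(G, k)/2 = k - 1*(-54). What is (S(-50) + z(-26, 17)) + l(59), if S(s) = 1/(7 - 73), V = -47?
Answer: 11351/66 ≈ 171.98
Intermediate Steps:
z(G, k) = 108 + 2*k (z(G, k) = 2*(k - 1*(-54)) = 2*(k + 54) = 2*(54 + k) = 108 + 2*k)
S(s) = -1/66 (S(s) = 1/(-66) = -1/66)
l(Z) = 30 (l(Z) = -47 - 1*(-77) = -47 + 77 = 30)
(S(-50) + z(-26, 17)) + l(59) = (-1/66 + (108 + 2*17)) + 30 = (-1/66 + (108 + 34)) + 30 = (-1/66 + 142) + 30 = 9371/66 + 30 = 11351/66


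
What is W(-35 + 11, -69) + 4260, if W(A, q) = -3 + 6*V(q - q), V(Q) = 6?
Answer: 4293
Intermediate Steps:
W(A, q) = 33 (W(A, q) = -3 + 6*6 = -3 + 36 = 33)
W(-35 + 11, -69) + 4260 = 33 + 4260 = 4293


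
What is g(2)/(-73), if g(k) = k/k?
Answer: -1/73 ≈ -0.013699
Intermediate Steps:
g(k) = 1
g(2)/(-73) = 1/(-73) = 1*(-1/73) = -1/73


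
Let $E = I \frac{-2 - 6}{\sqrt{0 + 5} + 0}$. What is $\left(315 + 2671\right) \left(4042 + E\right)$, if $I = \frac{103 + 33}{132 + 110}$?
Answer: $12069412 - \frac{1624384 \sqrt{5}}{605} \approx 1.2063 \cdot 10^{7}$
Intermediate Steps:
$I = \frac{68}{121}$ ($I = \frac{136}{242} = 136 \cdot \frac{1}{242} = \frac{68}{121} \approx 0.56198$)
$E = - \frac{544 \sqrt{5}}{605}$ ($E = \frac{68 \frac{-2 - 6}{\sqrt{0 + 5} + 0}}{121} = \frac{68 \left(- \frac{8}{\sqrt{5} + 0}\right)}{121} = \frac{68 \left(- \frac{8}{\sqrt{5}}\right)}{121} = \frac{68 \left(- 8 \frac{\sqrt{5}}{5}\right)}{121} = \frac{68 \left(- \frac{8 \sqrt{5}}{5}\right)}{121} = - \frac{544 \sqrt{5}}{605} \approx -2.0106$)
$\left(315 + 2671\right) \left(4042 + E\right) = \left(315 + 2671\right) \left(4042 - \frac{544 \sqrt{5}}{605}\right) = 2986 \left(4042 - \frac{544 \sqrt{5}}{605}\right) = 12069412 - \frac{1624384 \sqrt{5}}{605}$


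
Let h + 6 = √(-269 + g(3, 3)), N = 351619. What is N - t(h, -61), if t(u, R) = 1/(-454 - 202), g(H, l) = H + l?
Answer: 230662065/656 ≈ 3.5162e+5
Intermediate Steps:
h = -6 + I*√263 (h = -6 + √(-269 + (3 + 3)) = -6 + √(-269 + 6) = -6 + √(-263) = -6 + I*√263 ≈ -6.0 + 16.217*I)
t(u, R) = -1/656 (t(u, R) = 1/(-656) = -1/656)
N - t(h, -61) = 351619 - 1*(-1/656) = 351619 + 1/656 = 230662065/656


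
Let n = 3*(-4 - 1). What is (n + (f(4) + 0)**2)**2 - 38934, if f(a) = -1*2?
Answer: -38813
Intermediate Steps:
f(a) = -2
n = -15 (n = 3*(-5) = -15)
(n + (f(4) + 0)**2)**2 - 38934 = (-15 + (-2 + 0)**2)**2 - 38934 = (-15 + (-2)**2)**2 - 38934 = (-15 + 4)**2 - 38934 = (-11)**2 - 38934 = 121 - 38934 = -38813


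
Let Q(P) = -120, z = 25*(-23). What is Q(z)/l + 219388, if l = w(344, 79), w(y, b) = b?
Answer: 17331532/79 ≈ 2.1939e+5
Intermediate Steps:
l = 79
z = -575
Q(z)/l + 219388 = -120/79 + 219388 = 17331532/79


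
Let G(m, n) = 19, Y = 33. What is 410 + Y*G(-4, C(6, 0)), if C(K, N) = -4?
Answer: 1037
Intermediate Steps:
410 + Y*G(-4, C(6, 0)) = 410 + 33*19 = 410 + 627 = 1037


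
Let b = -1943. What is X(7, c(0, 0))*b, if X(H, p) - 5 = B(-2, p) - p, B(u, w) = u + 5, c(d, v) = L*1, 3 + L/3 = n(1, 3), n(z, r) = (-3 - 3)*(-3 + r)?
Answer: -33031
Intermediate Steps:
n(z, r) = 18 - 6*r (n(z, r) = -6*(-3 + r) = 18 - 6*r)
L = -9 (L = -9 + 3*(18 - 6*3) = -9 + 3*(18 - 18) = -9 + 3*0 = -9 + 0 = -9)
c(d, v) = -9 (c(d, v) = -9*1 = -9)
B(u, w) = 5 + u
X(H, p) = 8 - p (X(H, p) = 5 + ((5 - 2) - p) = 5 + (3 - p) = 8 - p)
X(7, c(0, 0))*b = (8 - 1*(-9))*(-1943) = (8 + 9)*(-1943) = 17*(-1943) = -33031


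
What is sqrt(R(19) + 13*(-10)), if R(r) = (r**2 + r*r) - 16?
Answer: 24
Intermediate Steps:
R(r) = -16 + 2*r**2 (R(r) = (r**2 + r**2) - 16 = 2*r**2 - 16 = -16 + 2*r**2)
sqrt(R(19) + 13*(-10)) = sqrt((-16 + 2*19**2) + 13*(-10)) = sqrt((-16 + 2*361) - 130) = sqrt((-16 + 722) - 130) = sqrt(706 - 130) = sqrt(576) = 24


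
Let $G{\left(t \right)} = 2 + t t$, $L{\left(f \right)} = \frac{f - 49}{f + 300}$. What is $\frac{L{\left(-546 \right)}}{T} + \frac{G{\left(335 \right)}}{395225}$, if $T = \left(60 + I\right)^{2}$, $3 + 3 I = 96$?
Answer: $\frac{32693671211}{115017589050} \approx 0.28425$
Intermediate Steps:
$I = 31$ ($I = -1 + \frac{1}{3} \cdot 96 = -1 + 32 = 31$)
$T = 8281$ ($T = \left(60 + 31\right)^{2} = 91^{2} = 8281$)
$L{\left(f \right)} = \frac{-49 + f}{300 + f}$
$G{\left(t \right)} = 2 + t^{2}$
$\frac{L{\left(-546 \right)}}{T} + \frac{G{\left(335 \right)}}{395225} = \frac{\frac{1}{300 - 546} \left(-49 - 546\right)}{8281} + \frac{2 + 335^{2}}{395225} = \frac{1}{-246} \left(-595\right) \frac{1}{8281} + \left(2 + 112225\right) \frac{1}{395225} = \left(- \frac{1}{246}\right) \left(-595\right) \frac{1}{8281} + 112227 \cdot \frac{1}{395225} = \frac{595}{246} \cdot \frac{1}{8281} + \frac{112227}{395225} = \frac{85}{291018} + \frac{112227}{395225} = \frac{32693671211}{115017589050}$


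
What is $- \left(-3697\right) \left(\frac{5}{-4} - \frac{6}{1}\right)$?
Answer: $- \frac{107213}{4} \approx -26803.0$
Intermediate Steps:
$- \left(-3697\right) \left(\frac{5}{-4} - \frac{6}{1}\right) = - \left(-3697\right) \left(5 \left(- \frac{1}{4}\right) - 6\right) = - \left(-3697\right) \left(- \frac{5}{4} - 6\right) = - \frac{\left(-3697\right) \left(-29\right)}{4} = \left(-1\right) \frac{107213}{4} = - \frac{107213}{4}$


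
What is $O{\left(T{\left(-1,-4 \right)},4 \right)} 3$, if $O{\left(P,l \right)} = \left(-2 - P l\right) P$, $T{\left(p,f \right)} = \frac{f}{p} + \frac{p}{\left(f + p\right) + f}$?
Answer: $- \frac{6142}{27} \approx -227.48$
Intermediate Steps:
$T{\left(p,f \right)} = \frac{f}{p} + \frac{p}{p + 2 f}$
$O{\left(P,l \right)} = P \left(-2 - P l\right)$ ($O{\left(P,l \right)} = \left(-2 - P l\right) P = P \left(-2 - P l\right)$)
$O{\left(T{\left(-1,-4 \right)},4 \right)} 3 = - \frac{\left(-1\right)^{2} + 2 \left(-4\right)^{2} - -4}{\left(-1\right) \left(-1 + 2 \left(-4\right)\right)} \left(2 + \frac{\left(-1\right)^{2} + 2 \left(-4\right)^{2} - -4}{\left(-1\right) \left(-1 + 2 \left(-4\right)\right)} 4\right) 3 = - - \frac{1 + 2 \cdot 16 + 4}{-1 - 8} \left(2 + - \frac{1 + 2 \cdot 16 + 4}{-1 - 8} \cdot 4\right) 3 = - - \frac{1 + 32 + 4}{-9} \left(2 + - \frac{1 + 32 + 4}{-9} \cdot 4\right) 3 = - \left(-1\right) \left(- \frac{1}{9}\right) 37 \left(2 + \left(-1\right) \left(- \frac{1}{9}\right) 37 \cdot 4\right) 3 = \left(-1\right) \frac{37}{9} \left(2 + \frac{37}{9} \cdot 4\right) 3 = \left(-1\right) \frac{37}{9} \left(2 + \frac{148}{9}\right) 3 = \left(-1\right) \frac{37}{9} \cdot \frac{166}{9} \cdot 3 = \left(- \frac{6142}{81}\right) 3 = - \frac{6142}{27}$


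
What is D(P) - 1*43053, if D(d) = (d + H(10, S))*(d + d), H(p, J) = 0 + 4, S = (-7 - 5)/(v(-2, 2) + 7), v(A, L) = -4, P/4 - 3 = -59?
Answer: 55507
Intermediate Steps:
P = -224 (P = 12 + 4*(-59) = 12 - 236 = -224)
S = -4 (S = (-7 - 5)/(-4 + 7) = -12/3 = -12*⅓ = -4)
H(p, J) = 4
D(d) = 2*d*(4 + d) (D(d) = (d + 4)*(d + d) = (4 + d)*(2*d) = 2*d*(4 + d))
D(P) - 1*43053 = 2*(-224)*(4 - 224) - 1*43053 = 2*(-224)*(-220) - 43053 = 98560 - 43053 = 55507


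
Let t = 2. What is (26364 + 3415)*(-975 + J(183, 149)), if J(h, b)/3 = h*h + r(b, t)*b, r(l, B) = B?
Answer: 2989394694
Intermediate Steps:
J(h, b) = 3*h² + 6*b (J(h, b) = 3*(h*h + 2*b) = 3*(h² + 2*b) = 3*h² + 6*b)
(26364 + 3415)*(-975 + J(183, 149)) = (26364 + 3415)*(-975 + (3*183² + 6*149)) = 29779*(-975 + (3*33489 + 894)) = 29779*(-975 + (100467 + 894)) = 29779*(-975 + 101361) = 29779*100386 = 2989394694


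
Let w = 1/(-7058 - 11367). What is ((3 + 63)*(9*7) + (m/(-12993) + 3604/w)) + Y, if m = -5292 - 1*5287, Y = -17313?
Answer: -12154284316/183 ≈ -6.6417e+7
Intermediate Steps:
w = -1/18425 (w = 1/(-18425) = -1/18425 ≈ -5.4274e-5)
m = -10579 (m = -5292 - 5287 = -10579)
((3 + 63)*(9*7) + (m/(-12993) + 3604/w)) + Y = ((3 + 63)*(9*7) + (-10579/(-12993) + 3604/(-1/18425))) - 17313 = (66*63 + (-10579*(-1/12993) + 3604*(-18425))) - 17313 = (4158 + (149/183 - 66403700)) - 17313 = (4158 - 12151876951/183) - 17313 = -12151116037/183 - 17313 = -12154284316/183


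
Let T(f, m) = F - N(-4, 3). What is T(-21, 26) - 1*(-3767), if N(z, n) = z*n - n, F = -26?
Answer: 3756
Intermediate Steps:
N(z, n) = -n + n*z (N(z, n) = n*z - n = -n + n*z)
T(f, m) = -11 (T(f, m) = -26 - 3*(-1 - 4) = -26 - 3*(-5) = -26 - 1*(-15) = -26 + 15 = -11)
T(-21, 26) - 1*(-3767) = -11 - 1*(-3767) = -11 + 3767 = 3756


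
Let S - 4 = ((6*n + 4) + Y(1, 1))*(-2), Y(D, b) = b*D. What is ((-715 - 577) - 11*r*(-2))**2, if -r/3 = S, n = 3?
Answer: 2190400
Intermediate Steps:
Y(D, b) = D*b
S = -42 (S = 4 + ((6*3 + 4) + 1*1)*(-2) = 4 + ((18 + 4) + 1)*(-2) = 4 + (22 + 1)*(-2) = 4 + 23*(-2) = 4 - 46 = -42)
r = 126 (r = -3*(-42) = 126)
((-715 - 577) - 11*r*(-2))**2 = ((-715 - 577) - 11*126*(-2))**2 = (-1292 - 1386*(-2))**2 = (-1292 + 2772)**2 = 1480**2 = 2190400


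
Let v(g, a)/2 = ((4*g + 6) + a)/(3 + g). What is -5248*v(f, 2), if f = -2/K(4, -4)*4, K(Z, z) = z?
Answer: -167936/5 ≈ -33587.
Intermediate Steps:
f = 2 (f = -2/(-4)*4 = -2*(-¼)*4 = (½)*4 = 2)
v(g, a) = 2*(6 + a + 4*g)/(3 + g) (v(g, a) = 2*(((4*g + 6) + a)/(3 + g)) = 2*(((6 + 4*g) + a)/(3 + g)) = 2*((6 + a + 4*g)/(3 + g)) = 2*(6 + a + 4*g)/(3 + g))
-5248*v(f, 2) = -10496*(6 + 2 + 4*2)/(3 + 2) = -10496*(6 + 2 + 8)/5 = -10496*16/5 = -5248*32/5 = -167936/5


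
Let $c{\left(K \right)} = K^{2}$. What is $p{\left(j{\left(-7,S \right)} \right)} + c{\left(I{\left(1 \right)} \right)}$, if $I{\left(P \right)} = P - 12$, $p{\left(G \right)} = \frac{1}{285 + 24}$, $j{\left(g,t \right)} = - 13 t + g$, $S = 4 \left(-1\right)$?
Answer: $\frac{37390}{309} \approx 121.0$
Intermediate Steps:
$S = -4$
$j{\left(g,t \right)} = g - 13 t$
$p{\left(G \right)} = \frac{1}{309}$
$I{\left(P \right)} = -12 + P$ ($I{\left(P \right)} = P - 12 = -12 + P$)
$p{\left(j{\left(-7,S \right)} \right)} + c{\left(I{\left(1 \right)} \right)} = \frac{1}{309} + \left(-12 + 1\right)^{2} = \frac{1}{309} + \left(-11\right)^{2} = \frac{1}{309} + 121 = \frac{37390}{309}$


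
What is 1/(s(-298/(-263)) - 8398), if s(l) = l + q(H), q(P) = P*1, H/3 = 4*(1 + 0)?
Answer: -263/2205220 ≈ -0.00011926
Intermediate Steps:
H = 12 (H = 3*(4*(1 + 0)) = 3*(4*1) = 3*4 = 12)
q(P) = P
s(l) = 12 + l (s(l) = l + 12 = 12 + l)
1/(s(-298/(-263)) - 8398) = 1/((12 - 298/(-263)) - 8398) = 1/((12 - 298*(-1/263)) - 8398) = 1/((12 + 298/263) - 8398) = 1/(3454/263 - 8398) = 1/(-2205220/263) = -263/2205220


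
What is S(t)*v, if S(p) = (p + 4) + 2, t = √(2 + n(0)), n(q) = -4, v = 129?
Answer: 774 + 129*I*√2 ≈ 774.0 + 182.43*I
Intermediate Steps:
t = I*√2 (t = √(2 - 4) = √(-2) = I*√2 ≈ 1.4142*I)
S(p) = 6 + p (S(p) = (4 + p) + 2 = 6 + p)
S(t)*v = (6 + I*√2)*129 = 774 + 129*I*√2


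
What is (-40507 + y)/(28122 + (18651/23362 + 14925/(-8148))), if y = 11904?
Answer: -907447222388/892154425795 ≈ -1.0171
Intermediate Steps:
(-40507 + y)/(28122 + (18651/23362 + 14925/(-8148))) = (-40507 + 11904)/(28122 + (18651/23362 + 14925/(-8148))) = -28603/(28122 + (18651*(1/23362) + 14925*(-1/8148))) = -28603/(28122 + (18651/23362 - 4975/2716)) = -28603/(28122 - 32784917/31725596) = -28603/892154425795/31725596 = -28603*31725596/892154425795 = -907447222388/892154425795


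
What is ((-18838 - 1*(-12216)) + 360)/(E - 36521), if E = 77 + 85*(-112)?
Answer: 3131/22982 ≈ 0.13624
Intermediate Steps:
E = -9443 (E = 77 - 9520 = -9443)
((-18838 - 1*(-12216)) + 360)/(E - 36521) = ((-18838 - 1*(-12216)) + 360)/(-9443 - 36521) = ((-18838 + 12216) + 360)/(-45964) = (-6622 + 360)*(-1/45964) = -6262*(-1/45964) = 3131/22982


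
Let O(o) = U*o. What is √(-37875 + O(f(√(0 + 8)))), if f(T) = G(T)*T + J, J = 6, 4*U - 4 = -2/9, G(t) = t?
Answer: 2*I*√85189/3 ≈ 194.58*I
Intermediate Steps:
U = 17/18 (U = 1 + (-2/9)/4 = 1 + (-2*⅑)/4 = 1 + (¼)*(-2/9) = 1 - 1/18 = 17/18 ≈ 0.94444)
f(T) = 6 + T² (f(T) = T*T + 6 = T² + 6 = 6 + T²)
O(o) = 17*o/18
√(-37875 + O(f(√(0 + 8)))) = √(-37875 + 17*(6 + (√(0 + 8))²)/18) = √(-37875 + 17*(6 + (√8)²)/18) = √(-37875 + 17*(6 + (2*√2)²)/18) = √(-37875 + 17*(6 + 8)/18) = √(-37875 + (17/18)*14) = √(-37875 + 119/9) = √(-340756/9) = 2*I*√85189/3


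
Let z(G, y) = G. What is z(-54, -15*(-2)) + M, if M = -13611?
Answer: -13665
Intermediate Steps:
z(-54, -15*(-2)) + M = -54 - 13611 = -13665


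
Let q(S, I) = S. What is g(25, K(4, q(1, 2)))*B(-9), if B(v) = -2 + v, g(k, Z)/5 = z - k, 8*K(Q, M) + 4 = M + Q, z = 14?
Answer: 605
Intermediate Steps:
K(Q, M) = -1/2 + M/8 + Q/8 (K(Q, M) = -1/2 + (M + Q)/8 = -1/2 + (M/8 + Q/8) = -1/2 + M/8 + Q/8)
g(k, Z) = 70 - 5*k (g(k, Z) = 5*(14 - k) = 70 - 5*k)
g(25, K(4, q(1, 2)))*B(-9) = (70 - 5*25)*(-2 - 9) = (70 - 125)*(-11) = -55*(-11) = 605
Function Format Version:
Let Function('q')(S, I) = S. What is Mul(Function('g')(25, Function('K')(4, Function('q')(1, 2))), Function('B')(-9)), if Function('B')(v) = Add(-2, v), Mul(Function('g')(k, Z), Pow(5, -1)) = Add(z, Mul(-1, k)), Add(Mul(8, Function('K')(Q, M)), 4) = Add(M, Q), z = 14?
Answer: 605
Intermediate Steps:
Function('K')(Q, M) = Add(Rational(-1, 2), Mul(Rational(1, 8), M), Mul(Rational(1, 8), Q)) (Function('K')(Q, M) = Add(Rational(-1, 2), Mul(Rational(1, 8), Add(M, Q))) = Add(Rational(-1, 2), Add(Mul(Rational(1, 8), M), Mul(Rational(1, 8), Q))) = Add(Rational(-1, 2), Mul(Rational(1, 8), M), Mul(Rational(1, 8), Q)))
Function('g')(k, Z) = Add(70, Mul(-5, k)) (Function('g')(k, Z) = Mul(5, Add(14, Mul(-1, k))) = Add(70, Mul(-5, k)))
Mul(Function('g')(25, Function('K')(4, Function('q')(1, 2))), Function('B')(-9)) = Mul(Add(70, Mul(-5, 25)), Add(-2, -9)) = Mul(Add(70, -125), -11) = Mul(-55, -11) = 605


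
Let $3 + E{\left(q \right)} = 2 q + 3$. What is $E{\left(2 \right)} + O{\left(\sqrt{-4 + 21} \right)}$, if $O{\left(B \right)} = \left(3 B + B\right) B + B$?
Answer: $72 + \sqrt{17} \approx 76.123$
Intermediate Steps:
$E{\left(q \right)} = 2 q$ ($E{\left(q \right)} = -3 + \left(2 q + 3\right) = -3 + \left(3 + 2 q\right) = 2 q$)
$O{\left(B \right)} = B + 4 B^{2}$ ($O{\left(B \right)} = 4 B B + B = 4 B^{2} + B = B + 4 B^{2}$)
$E{\left(2 \right)} + O{\left(\sqrt{-4 + 21} \right)} = 2 \cdot 2 + \sqrt{-4 + 21} \left(1 + 4 \sqrt{-4 + 21}\right) = 4 + \sqrt{17} \left(1 + 4 \sqrt{17}\right)$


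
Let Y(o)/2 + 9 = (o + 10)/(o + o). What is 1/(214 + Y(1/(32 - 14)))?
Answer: 1/377 ≈ 0.0026525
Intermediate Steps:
Y(o) = -18 + (10 + o)/o (Y(o) = -18 + 2*((o + 10)/(o + o)) = -18 + 2*((10 + o)/((2*o))) = -18 + 2*((10 + o)*(1/(2*o))) = -18 + 2*((10 + o)/(2*o)) = -18 + (10 + o)/o)
1/(214 + Y(1/(32 - 14))) = 1/(214 + (-17 + 10/(1/(32 - 14)))) = 1/(214 + (-17 + 10/(1/18))) = 1/(214 + (-17 + 10*18)) = 1/(214 + (-17 + 180)) = 1/(214 + 163) = 1/377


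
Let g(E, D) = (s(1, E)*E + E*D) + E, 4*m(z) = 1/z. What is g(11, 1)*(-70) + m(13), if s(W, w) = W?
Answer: -120119/52 ≈ -2310.0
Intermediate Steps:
m(z) = 1/(4*z)
g(E, D) = 2*E + D*E (g(E, D) = (1*E + E*D) + E = (E + D*E) + E = 2*E + D*E)
g(11, 1)*(-70) + m(13) = (11*(2 + 1))*(-70) + (¼)/13 = (11*3)*(-70) + (¼)*(1/13) = 33*(-70) + 1/52 = -2310 + 1/52 = -120119/52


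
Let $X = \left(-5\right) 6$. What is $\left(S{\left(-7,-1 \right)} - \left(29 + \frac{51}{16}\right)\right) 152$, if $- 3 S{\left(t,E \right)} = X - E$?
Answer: $- \frac{20539}{6} \approx -3423.2$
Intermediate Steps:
$X = -30$
$S{\left(t,E \right)} = 10 + \frac{E}{3}$ ($S{\left(t,E \right)} = - \frac{-30 - E}{3} = 10 + \frac{E}{3}$)
$\left(S{\left(-7,-1 \right)} - \left(29 + \frac{51}{16}\right)\right) 152 = \left(\left(10 + \frac{1}{3} \left(-1\right)\right) - \left(29 + \frac{51}{16}\right)\right) 152 = \left(\left(10 - \frac{1}{3}\right) - \frac{515}{16}\right) 152 = \left(\frac{29}{3} - \frac{515}{16}\right) 152 = \left(- \frac{1081}{48}\right) 152 = - \frac{20539}{6}$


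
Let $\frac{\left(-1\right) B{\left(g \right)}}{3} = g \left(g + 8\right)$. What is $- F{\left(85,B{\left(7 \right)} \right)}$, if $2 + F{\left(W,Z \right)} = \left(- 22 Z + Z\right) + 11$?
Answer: $-6624$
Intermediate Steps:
$B{\left(g \right)} = - 3 g \left(8 + g\right)$ ($B{\left(g \right)} = - 3 g \left(g + 8\right) = - 3 g \left(8 + g\right)$)
$F{\left(W,Z \right)} = 9 - 21 Z$ ($F{\left(W,Z \right)} = -2 + \left(\left(- 22 Z + Z\right) + 11\right) = -2 - \left(-11 + 21 Z\right) = 9 - 21 Z$)
$- F{\left(85,B{\left(7 \right)} \right)} = - (9 - 21 \left(\left(-3\right) 7 \left(8 + 7\right)\right)) = - (9 - 21 \left(\left(-3\right) 7 \cdot 15\right)) = - (9 - -6615) = - (9 + 6615) = \left(-1\right) 6624 = -6624$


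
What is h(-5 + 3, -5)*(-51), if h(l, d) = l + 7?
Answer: -255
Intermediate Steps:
h(l, d) = 7 + l
h(-5 + 3, -5)*(-51) = (7 + (-5 + 3))*(-51) = (7 - 2)*(-51) = 5*(-51) = -255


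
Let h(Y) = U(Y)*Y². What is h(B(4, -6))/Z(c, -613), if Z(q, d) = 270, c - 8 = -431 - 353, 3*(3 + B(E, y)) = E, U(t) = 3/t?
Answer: -1/54 ≈ -0.018519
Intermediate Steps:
B(E, y) = -3 + E/3
c = -776 (c = 8 + (-431 - 353) = 8 - 784 = -776)
h(Y) = 3*Y (h(Y) = (3/Y)*Y² = 3*Y)
h(B(4, -6))/Z(c, -613) = (3*(-3 + (⅓)*4))/270 = (3*(-3 + 4/3))*(1/270) = (3*(-5/3))*(1/270) = -5*1/270 = -1/54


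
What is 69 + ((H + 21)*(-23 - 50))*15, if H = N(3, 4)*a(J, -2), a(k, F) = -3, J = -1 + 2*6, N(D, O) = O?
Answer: -9786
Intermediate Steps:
J = 11 (J = -1 + 12 = 11)
H = -12 (H = 4*(-3) = -12)
69 + ((H + 21)*(-23 - 50))*15 = 69 + ((-12 + 21)*(-23 - 50))*15 = 69 + (9*(-73))*15 = 69 - 657*15 = 69 - 9855 = -9786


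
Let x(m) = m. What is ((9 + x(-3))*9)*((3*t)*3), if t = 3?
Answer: 1458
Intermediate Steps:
((9 + x(-3))*9)*((3*t)*3) = ((9 - 3)*9)*((3*3)*3) = (6*9)*(9*3) = 54*27 = 1458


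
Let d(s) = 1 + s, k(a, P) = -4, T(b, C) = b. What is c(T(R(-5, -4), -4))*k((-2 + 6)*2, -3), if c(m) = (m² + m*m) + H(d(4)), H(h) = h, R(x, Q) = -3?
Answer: -92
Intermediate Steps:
c(m) = 5 + 2*m² (c(m) = (m² + m*m) + (1 + 4) = (m² + m²) + 5 = 2*m² + 5 = 5 + 2*m²)
c(T(R(-5, -4), -4))*k((-2 + 6)*2, -3) = (5 + 2*(-3)²)*(-4) = (5 + 2*9)*(-4) = (5 + 18)*(-4) = 23*(-4) = -92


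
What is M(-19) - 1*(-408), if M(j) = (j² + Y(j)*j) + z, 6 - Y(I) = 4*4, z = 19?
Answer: 978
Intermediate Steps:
Y(I) = -10 (Y(I) = 6 - 4*4 = 6 - 1*16 = 6 - 16 = -10)
M(j) = 19 + j² - 10*j (M(j) = (j² - 10*j) + 19 = 19 + j² - 10*j)
M(-19) - 1*(-408) = (19 + (-19)² - 10*(-19)) - 1*(-408) = (19 + 361 + 190) + 408 = 570 + 408 = 978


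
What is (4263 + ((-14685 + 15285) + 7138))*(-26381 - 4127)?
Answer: -366126508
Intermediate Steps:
(4263 + ((-14685 + 15285) + 7138))*(-26381 - 4127) = (4263 + (600 + 7138))*(-30508) = (4263 + 7738)*(-30508) = 12001*(-30508) = -366126508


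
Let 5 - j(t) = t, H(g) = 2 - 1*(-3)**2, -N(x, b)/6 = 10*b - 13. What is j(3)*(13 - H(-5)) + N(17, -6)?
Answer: 478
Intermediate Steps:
N(x, b) = 78 - 60*b (N(x, b) = -6*(10*b - 13) = -6*(-13 + 10*b) = 78 - 60*b)
H(g) = -7 (H(g) = 2 - 1*9 = 2 - 9 = -7)
j(t) = 5 - t
j(3)*(13 - H(-5)) + N(17, -6) = (5 - 1*3)*(13 - 1*(-7)) + (78 - 60*(-6)) = (5 - 3)*(13 + 7) + (78 + 360) = 2*20 + 438 = 40 + 438 = 478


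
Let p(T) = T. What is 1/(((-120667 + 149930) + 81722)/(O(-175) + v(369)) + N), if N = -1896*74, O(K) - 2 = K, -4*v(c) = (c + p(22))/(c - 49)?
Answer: -221831/31265837424 ≈ -7.0950e-6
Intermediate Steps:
v(c) = -(22 + c)/(4*(-49 + c)) (v(c) = -(c + 22)/(4*(c - 49)) = -(22 + c)/(4*(-49 + c)))
O(K) = 2 + K
N = -140304
1/(((-120667 + 149930) + 81722)/(O(-175) + v(369)) + N) = 1/(((-120667 + 149930) + 81722)/((2 - 175) + (-22 - 1*369)/(4*(-49 + 369))) - 140304) = 1/((29263 + 81722)/(-173 + (1/4)*(-22 - 369)/320) - 140304) = 1/(110985/(-173 + (1/4)*(1/320)*(-391)) - 140304) = 1/(110985/(-173 - 391/1280) - 140304) = 1/(110985/(-221831/1280) - 140304) = 1/(110985*(-1280/221831) - 140304) = 1/(-142060800/221831 - 140304) = 1/(-31265837424/221831) = -221831/31265837424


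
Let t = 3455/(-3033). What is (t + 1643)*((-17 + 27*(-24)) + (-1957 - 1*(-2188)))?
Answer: -2161217576/3033 ≈ -7.1257e+5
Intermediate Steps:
t = -3455/3033 (t = 3455*(-1/3033) = -3455/3033 ≈ -1.1391)
(t + 1643)*((-17 + 27*(-24)) + (-1957 - 1*(-2188))) = (-3455/3033 + 1643)*((-17 + 27*(-24)) + (-1957 - 1*(-2188))) = 4979764*((-17 - 648) + (-1957 + 2188))/3033 = 4979764*(-665 + 231)/3033 = (4979764/3033)*(-434) = -2161217576/3033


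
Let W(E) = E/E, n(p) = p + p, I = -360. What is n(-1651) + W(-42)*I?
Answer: -3662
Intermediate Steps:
n(p) = 2*p
W(E) = 1
n(-1651) + W(-42)*I = 2*(-1651) + 1*(-360) = -3302 - 360 = -3662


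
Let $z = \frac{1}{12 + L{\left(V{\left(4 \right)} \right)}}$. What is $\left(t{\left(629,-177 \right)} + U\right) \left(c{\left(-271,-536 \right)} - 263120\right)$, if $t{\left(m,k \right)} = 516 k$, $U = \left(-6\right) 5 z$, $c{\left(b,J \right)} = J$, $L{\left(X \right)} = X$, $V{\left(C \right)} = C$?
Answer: $24080724147$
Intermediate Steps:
$z = \frac{1}{16}$ ($z = \frac{1}{12 + 4} = \frac{1}{16} \approx 0.0625$)
$U = - \frac{15}{8}$ ($U = \left(-6\right) 5 \cdot \frac{1}{16} = \left(-30\right) \frac{1}{16} = - \frac{15}{8} \approx -1.875$)
$\left(t{\left(629,-177 \right)} + U\right) \left(c{\left(-271,-536 \right)} - 263120\right) = \left(516 \left(-177\right) - \frac{15}{8}\right) \left(-536 - 263120\right) = \left(-91332 - \frac{15}{8}\right) \left(-263656\right) = \left(- \frac{730671}{8}\right) \left(-263656\right) = 24080724147$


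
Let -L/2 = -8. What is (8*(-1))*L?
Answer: -128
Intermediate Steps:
L = 16 (L = -2*(-8) = 16)
(8*(-1))*L = (8*(-1))*16 = -8*16 = -128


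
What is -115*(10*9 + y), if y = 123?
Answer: -24495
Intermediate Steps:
-115*(10*9 + y) = -115*(10*9 + 123) = -115*(90 + 123) = -115*213 = -24495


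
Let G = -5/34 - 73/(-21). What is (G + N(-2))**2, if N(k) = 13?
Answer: 135932281/509796 ≈ 266.64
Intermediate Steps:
G = 2377/714 (G = -5*1/34 - 73*(-1/21) = -5/34 + 73/21 = 2377/714 ≈ 3.3291)
(G + N(-2))**2 = (2377/714 + 13)**2 = (11659/714)**2 = 135932281/509796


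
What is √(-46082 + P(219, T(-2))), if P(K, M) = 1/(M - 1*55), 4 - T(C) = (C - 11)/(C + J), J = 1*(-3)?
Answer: I*√827448727/134 ≈ 214.67*I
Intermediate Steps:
J = -3
T(C) = 4 - (-11 + C)/(-3 + C) (T(C) = 4 - (C - 11)/(C - 3) = 4 - (-11 + C)/(-3 + C))
P(K, M) = 1/(-55 + M) (P(K, M) = 1/(M - 55) = 1/(-55 + M))
√(-46082 + P(219, T(-2))) = √(-46082 + 1/(-55 + (-1 + 3*(-2))/(-3 - 2))) = √(-46082 + 1/(-55 + (-1 - 6)/(-5))) = √(-46082 + 1/(-55 - ⅕*(-7))) = √(-46082 + 1/(-55 + 7/5)) = √(-46082 + 1/(-268/5)) = √(-46082 - 5/268) = √(-12349981/268) = I*√827448727/134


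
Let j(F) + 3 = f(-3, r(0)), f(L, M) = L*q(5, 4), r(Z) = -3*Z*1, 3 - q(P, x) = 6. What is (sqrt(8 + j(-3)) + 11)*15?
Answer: 165 + 15*sqrt(14) ≈ 221.12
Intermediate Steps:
q(P, x) = -3 (q(P, x) = 3 - 1*6 = 3 - 6 = -3)
r(Z) = -3*Z
f(L, M) = -3*L (f(L, M) = L*(-3) = -3*L)
j(F) = 6 (j(F) = -3 - 3*(-3) = -3 + 9 = 6)
(sqrt(8 + j(-3)) + 11)*15 = (sqrt(8 + 6) + 11)*15 = (sqrt(14) + 11)*15 = (11 + sqrt(14))*15 = 165 + 15*sqrt(14)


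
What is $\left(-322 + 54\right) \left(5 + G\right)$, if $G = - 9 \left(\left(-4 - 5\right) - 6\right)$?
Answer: $-37520$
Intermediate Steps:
$G = 135$ ($G = - 9 \left(-9 - 6\right) = \left(-9\right) \left(-15\right) = 135$)
$\left(-322 + 54\right) \left(5 + G\right) = \left(-322 + 54\right) \left(5 + 135\right) = \left(-268\right) 140 = -37520$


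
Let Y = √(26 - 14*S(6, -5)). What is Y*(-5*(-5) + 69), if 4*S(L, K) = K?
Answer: 47*√174 ≈ 619.97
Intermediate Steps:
S(L, K) = K/4
Y = √174/2 (Y = √(26 - 7*(-5)/2) = √(26 - 14*(-5/4)) = √(26 + 35/2) = √(87/2) = √174/2 ≈ 6.5955)
Y*(-5*(-5) + 69) = (√174/2)*(-5*(-5) + 69) = (√174/2)*(25 + 69) = (√174/2)*94 = 47*√174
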